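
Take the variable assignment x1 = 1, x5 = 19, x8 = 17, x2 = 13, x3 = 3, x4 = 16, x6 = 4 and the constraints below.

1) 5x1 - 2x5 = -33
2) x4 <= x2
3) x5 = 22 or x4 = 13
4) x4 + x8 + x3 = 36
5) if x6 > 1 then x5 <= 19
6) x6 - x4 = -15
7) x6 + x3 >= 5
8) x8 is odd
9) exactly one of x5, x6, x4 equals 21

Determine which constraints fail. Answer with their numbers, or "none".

1) 5x1 - 2x5 = 5(1) - 2(19) = -33 — satisfied.
2) x4 = 16, x2 = 13; 16 > 13 (want ≤) — violated.
3) x5 = 19 ≠ 22 and x4 = 16 ≠ 13; both disjuncts false — violated.
4) x4 + x8 + x3 = 16 + 17 + 3 = 36 — satisfied.
5) x6 = 4 > 1, so we need x5 ≤ 19; x5 = 19 ≤ 19 — satisfied.
6) x6 - x4 = 4 - 16 = -12, not -15 — violated.
7) x6 + x3 = 4 + 3 = 7; 7 ≥ 5 — satisfied.
8) x8 = 17 is odd — satisfied.
9) x5=19, x6=4, x4=16; 0 of them equal 21, not exactly one — violated.

Violated: 2, 3, 6, 9.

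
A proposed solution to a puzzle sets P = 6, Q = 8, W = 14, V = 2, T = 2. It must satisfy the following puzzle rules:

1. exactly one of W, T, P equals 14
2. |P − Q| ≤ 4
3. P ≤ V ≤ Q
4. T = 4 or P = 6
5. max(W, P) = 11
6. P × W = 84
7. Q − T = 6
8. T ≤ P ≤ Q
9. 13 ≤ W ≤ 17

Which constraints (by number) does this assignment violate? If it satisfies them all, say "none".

Violated: 3 and 5.

1. W=14, T=2, P=6; 1 of them equals 14  ✔
2. |6 − 8| = 2; 2 ≤ 4  ✔
3. values 6, 2, 8; P = 6 is not ≤ V = 2  ✘
4. T = 2 ≠ 4, but P = 6 = 6 (second disjunct)  ✔
5. max(14, 6) = 14, not 11  ✘
6. P × W = 6 × 14 = 84  ✔
7. Q − T = 8 − 2 = 6  ✔
8. values 2 ≤ 6 ≤ 8  ✔
9. W = 14 lies in [13, 17]  ✔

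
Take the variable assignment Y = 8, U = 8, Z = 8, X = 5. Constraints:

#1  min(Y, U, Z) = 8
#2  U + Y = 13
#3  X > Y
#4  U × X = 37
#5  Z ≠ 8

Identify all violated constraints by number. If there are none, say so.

No — constraints 2, 3, 4, and 5 are not satisfied.

#1 min(8, 8, 8) = 8 — OK.
#2 U + Y = 8 + 8 = 16, not 13 — violated.
#3 X = 5, Y = 8; 5 ≤ 8 (want >) — violated.
#4 U × X = 8 × 5 = 40, not 37 — violated.
#5 Z = 8, but 8 is required to differ — violated.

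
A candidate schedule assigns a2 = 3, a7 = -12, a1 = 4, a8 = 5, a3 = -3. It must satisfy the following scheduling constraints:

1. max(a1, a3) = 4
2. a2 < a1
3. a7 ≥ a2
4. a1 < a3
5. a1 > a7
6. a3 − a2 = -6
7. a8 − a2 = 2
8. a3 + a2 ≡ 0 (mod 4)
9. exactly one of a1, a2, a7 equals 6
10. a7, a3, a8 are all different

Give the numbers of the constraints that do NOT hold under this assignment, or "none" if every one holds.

The assignment fails constraints 3, 4, and 9.

1. max(4, -3) = 4  holds
2. a2 = 3, a1 = 4; 3 < 4  holds
3. a7 = -12, a2 = 3; -12 < 3 (want ≥)  fails
4. a1 = 4, a3 = -3; 4 ≥ -3 (want <)  fails
5. a1 = 4, a7 = -12; 4 > -12  holds
6. a3 − a2 = -3 − 3 = -6  holds
7. a8 − a2 = 5 − 3 = 2  holds
8. a3 + a2 = 0; 0 mod 4 = 0  holds
9. a1=4, a2=3, a7=-12; 0 of them equal 6, not exactly one  fails
10. values -12, -3, 5 are pairwise distinct  holds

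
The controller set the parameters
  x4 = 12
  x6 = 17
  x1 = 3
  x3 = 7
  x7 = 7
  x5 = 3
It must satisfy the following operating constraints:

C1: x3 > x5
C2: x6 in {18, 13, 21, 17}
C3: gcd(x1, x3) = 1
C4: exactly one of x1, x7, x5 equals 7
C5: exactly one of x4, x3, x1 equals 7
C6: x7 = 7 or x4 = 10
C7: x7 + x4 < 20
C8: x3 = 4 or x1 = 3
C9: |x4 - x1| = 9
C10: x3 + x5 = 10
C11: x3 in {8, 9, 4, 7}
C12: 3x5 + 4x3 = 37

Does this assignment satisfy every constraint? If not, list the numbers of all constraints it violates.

All constraints are satisfied.

C1: x3 = 7, x5 = 3; 7 > 3 — satisfied.
C2: x6 = 17 is in {18, 13, 21, 17} — satisfied.
C3: gcd(3, 7) = 1 — satisfied.
C4: x1=3, x7=7, x5=3; 1 of them equals 7 — satisfied.
C5: x4=12, x3=7, x1=3; 1 of them equals 7 — satisfied.
C6: x7 = 7 = 7 (first disjunct) — satisfied.
C7: x7 + x4 = 7 + 12 = 19; 19 < 20 — satisfied.
C8: x3 = 7 ≠ 4, but x1 = 3 = 3 (second disjunct) — satisfied.
C9: |12 - 3| = 9 — satisfied.
C10: x3 + x5 = 7 + 3 = 10 — satisfied.
C11: x3 = 7 is in {8, 9, 4, 7} — satisfied.
C12: 3x5 + 4x3 = 3(3) + 4(7) = 37 — satisfied.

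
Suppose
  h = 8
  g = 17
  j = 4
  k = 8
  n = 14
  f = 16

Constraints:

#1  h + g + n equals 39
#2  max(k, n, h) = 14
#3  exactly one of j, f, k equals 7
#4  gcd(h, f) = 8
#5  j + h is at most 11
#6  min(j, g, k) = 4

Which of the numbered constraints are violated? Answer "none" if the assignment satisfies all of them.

#1 h + g + n = 8 + 17 + 14 = 39  yes
#2 max(8, 14, 8) = 14  yes
#3 j=4, f=16, k=8; 0 of them equal 7, not exactly one  no
#4 gcd(8, 16) = 8  yes
#5 j + h = 4 + 8 = 12; 12 > 11, bound 11 not met  no
#6 min(4, 17, 8) = 4  yes

No — constraints 3, 5 are not satisfied.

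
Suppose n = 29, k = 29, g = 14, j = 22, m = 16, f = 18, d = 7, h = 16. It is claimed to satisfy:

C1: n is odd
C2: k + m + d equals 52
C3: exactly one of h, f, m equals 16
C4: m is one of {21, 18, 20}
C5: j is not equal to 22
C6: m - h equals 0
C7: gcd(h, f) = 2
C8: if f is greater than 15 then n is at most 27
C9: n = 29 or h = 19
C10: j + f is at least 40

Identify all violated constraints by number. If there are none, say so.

Constraints 3, 4, 5, and 8 are violated.

C1: n = 29 is odd  yes
C2: k + m + d = 29 + 16 + 7 = 52  yes
C3: h=16, f=18, m=16; 2 of them equal 16, not exactly one  no
C4: m = 16 is not in {21, 18, 20}  no
C5: j = 22, but 22 is required to differ  no
C6: m - h = 16 - 16 = 0  yes
C7: gcd(16, 18) = 2  yes
C8: f = 18 > 15, so we need n ≤ 27; but n = 29 > 27  no
C9: n = 29 = 29 (first disjunct)  yes
C10: j + f = 22 + 18 = 40; 40 ≥ 40  yes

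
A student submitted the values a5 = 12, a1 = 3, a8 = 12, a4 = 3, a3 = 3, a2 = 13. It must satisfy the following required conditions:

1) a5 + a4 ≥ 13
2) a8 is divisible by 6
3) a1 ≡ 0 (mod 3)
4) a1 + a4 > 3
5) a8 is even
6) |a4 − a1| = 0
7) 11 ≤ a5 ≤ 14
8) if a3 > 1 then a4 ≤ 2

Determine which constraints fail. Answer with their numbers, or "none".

Constraint 8 is violated.

1) a5 + a4 = 12 + 3 = 15; 15 ≥ 13 — holds.
2) 12 / 6 = 2, so 6 divides 12 — holds.
3) 3 mod 3 = 0 — holds.
4) a1 + a4 = 3 + 3 = 6; 6 > 3 — holds.
5) a8 = 12 is even — holds.
6) |3 − 3| = 0 — holds.
7) a5 = 12 lies in [11, 14] — holds.
8) a3 = 3 > 1, so we need a4 ≤ 2; but a4 = 3 > 2 — fails.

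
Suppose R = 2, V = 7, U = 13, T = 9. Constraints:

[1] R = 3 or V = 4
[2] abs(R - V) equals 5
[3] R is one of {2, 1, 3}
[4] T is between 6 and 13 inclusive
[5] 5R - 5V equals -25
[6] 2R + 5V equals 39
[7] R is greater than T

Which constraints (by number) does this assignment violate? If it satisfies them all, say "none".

No — constraints 1 and 7 are not satisfied.

[1] R = 2 ≠ 3 and V = 7 ≠ 4; both disjuncts false  no
[2] abs(2 - 7) = 5  yes
[3] R = 2 is in {2, 1, 3}  yes
[4] T = 9 lies in [6, 13]  yes
[5] 5R - 5V = 5(2) - 5(7) = -25  yes
[6] 2R + 5V = 2(2) + 5(7) = 39  yes
[7] R = 2, T = 9; 2 ≤ 9 (want >)  no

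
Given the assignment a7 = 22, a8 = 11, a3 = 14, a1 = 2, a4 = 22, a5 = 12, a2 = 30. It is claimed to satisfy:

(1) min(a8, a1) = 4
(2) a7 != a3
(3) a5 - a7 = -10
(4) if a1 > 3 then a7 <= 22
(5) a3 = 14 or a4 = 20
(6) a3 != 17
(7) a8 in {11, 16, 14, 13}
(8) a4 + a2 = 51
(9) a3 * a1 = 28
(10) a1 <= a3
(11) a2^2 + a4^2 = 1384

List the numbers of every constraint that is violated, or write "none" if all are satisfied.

(1) min(11, 2) = 2, not 4 — does not hold.
(2) a7 = 22, a3 = 14; distinct — holds.
(3) a5 - a7 = 12 - 22 = -10 — holds.
(4) a1 = 2, not > 3; antecedent false, conditional vacuously true — holds.
(5) a3 = 14 = 14 (first disjunct) — holds.
(6) a3 = 14, and 14 ≠ 17 — holds.
(7) a8 = 11 is in {11, 16, 14, 13} — holds.
(8) a4 + a2 = 22 + 30 = 52, not 51 — does not hold.
(9) a3 * a1 = 14 * 2 = 28 — holds.
(10) a1 = 2, a3 = 14; 2 ≤ 14 — holds.
(11) a2^2 + a4^2 = 30^2 + 22^2 = 900 + 484 = 1384 — holds.

Constraints 1, 8 are violated.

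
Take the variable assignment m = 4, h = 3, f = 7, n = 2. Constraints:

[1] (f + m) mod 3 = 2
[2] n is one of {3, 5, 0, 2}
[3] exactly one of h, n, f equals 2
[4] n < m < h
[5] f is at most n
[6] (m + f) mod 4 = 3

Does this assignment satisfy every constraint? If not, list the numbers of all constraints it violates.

[1] f + m = 11; 11 mod 3 = 2  true
[2] n = 2 is in {3, 5, 0, 2}  true
[3] h=3, n=2, f=7; 1 of them equals 2  true
[4] values 2, 4, 3; m = 4 is not < h = 3  false
[5] f = 7, n = 2; 7 > 2 (want ≤)  false
[6] m + f = 11; 11 mod 4 = 3  true

Violated: 4, 5.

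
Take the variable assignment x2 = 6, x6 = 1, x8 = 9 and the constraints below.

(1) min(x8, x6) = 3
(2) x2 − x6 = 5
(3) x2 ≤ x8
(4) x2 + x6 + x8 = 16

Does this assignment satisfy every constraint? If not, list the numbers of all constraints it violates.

(1) min(9, 1) = 1, not 3 — violated.
(2) x2 − x6 = 6 − 1 = 5 — satisfied.
(3) x2 = 6, x8 = 9; 6 ≤ 9 — satisfied.
(4) x2 + x6 + x8 = 6 + 1 + 9 = 16 — satisfied.

The assignment fails constraint 1.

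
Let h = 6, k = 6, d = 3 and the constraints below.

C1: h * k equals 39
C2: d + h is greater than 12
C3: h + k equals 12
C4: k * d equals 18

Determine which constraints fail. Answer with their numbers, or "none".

C1: h * k = 6 * 6 = 36, not 39 — violated.
C2: d + h = 3 + 6 = 9; 9 ≤ 12, bound 12 not met — violated.
C3: h + k = 6 + 6 = 12 — OK.
C4: k * d = 6 * 3 = 18 — OK.

Constraints 1, 2 do not hold.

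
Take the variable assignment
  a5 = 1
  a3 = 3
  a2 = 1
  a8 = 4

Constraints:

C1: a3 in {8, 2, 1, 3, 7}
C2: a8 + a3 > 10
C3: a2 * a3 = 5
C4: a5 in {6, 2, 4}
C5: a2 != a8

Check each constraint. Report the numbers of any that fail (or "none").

C1: a3 = 3 is in {8, 2, 1, 3, 7} — satisfied.
C2: a8 + a3 = 4 + 3 = 7; 7 ≤ 10, bound 10 not met — violated.
C3: a2 * a3 = 1 * 3 = 3, not 5 — violated.
C4: a5 = 1 is not in {6, 2, 4} — violated.
C5: a2 = 1, a8 = 4; distinct — satisfied.

Violated: 2, 3, and 4.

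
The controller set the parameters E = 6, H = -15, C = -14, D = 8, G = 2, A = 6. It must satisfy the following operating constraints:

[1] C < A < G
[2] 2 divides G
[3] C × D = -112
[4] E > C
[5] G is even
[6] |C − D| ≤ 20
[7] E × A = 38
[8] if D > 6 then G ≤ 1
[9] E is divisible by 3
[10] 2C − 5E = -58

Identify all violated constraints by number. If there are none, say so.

No — constraints 1, 6, 7, and 8 are not satisfied.

[1] values -14, 6, 2; A = 6 is not < G = 2 — fails.
[2] 2 / 2 = 1, so 2 divides 2 — holds.
[3] C × D = -14 × 8 = -112 — holds.
[4] E = 6, C = -14; 6 > -14 — holds.
[5] G = 2 is even — holds.
[6] |-14 − 8| = 22; 22 > 20, exceeds bound 20 — fails.
[7] E × A = 6 × 6 = 36, not 38 — fails.
[8] D = 8 > 6, so we need G ≤ 1; but G = 2 > 1 — fails.
[9] 6 / 3 = 2, so 3 divides 6 — holds.
[10] 2C − 5E = 2(-14) − 5(6) = -58 — holds.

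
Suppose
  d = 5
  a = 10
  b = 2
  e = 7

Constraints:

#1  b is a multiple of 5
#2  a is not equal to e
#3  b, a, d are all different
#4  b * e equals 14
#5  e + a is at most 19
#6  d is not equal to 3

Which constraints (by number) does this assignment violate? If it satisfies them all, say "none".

Constraint 1 is violated.

#1 2 = 5*0 + 2, so 5 does not divide 2  false
#2 a = 10, e = 7; distinct  true
#3 values 2, 10, 5 are pairwise distinct  true
#4 b * e = 2 * 7 = 14  true
#5 e + a = 7 + 10 = 17; 17 ≤ 19  true
#6 d = 5, and 5 ≠ 3  true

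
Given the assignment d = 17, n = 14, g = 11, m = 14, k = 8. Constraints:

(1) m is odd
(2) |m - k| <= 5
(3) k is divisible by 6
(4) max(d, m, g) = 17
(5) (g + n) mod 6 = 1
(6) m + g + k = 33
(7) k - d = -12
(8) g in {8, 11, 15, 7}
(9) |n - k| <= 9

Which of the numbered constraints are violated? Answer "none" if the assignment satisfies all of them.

(1) m = 14 is even  ✘
(2) |14 - 8| = 6; 6 > 5, exceeds bound 5  ✘
(3) 8 = 6*1 + 2, so 6 does not divide 8  ✘
(4) max(17, 14, 11) = 17  ✔
(5) g + n = 25; 25 mod 6 = 1  ✔
(6) m + g + k = 14 + 11 + 8 = 33  ✔
(7) k - d = 8 - 17 = -9, not -12  ✘
(8) g = 11 is in {8, 11, 15, 7}  ✔
(9) |14 - 8| = 6; 6 ≤ 9  ✔

Constraints 1, 2, 3, and 7 do not hold.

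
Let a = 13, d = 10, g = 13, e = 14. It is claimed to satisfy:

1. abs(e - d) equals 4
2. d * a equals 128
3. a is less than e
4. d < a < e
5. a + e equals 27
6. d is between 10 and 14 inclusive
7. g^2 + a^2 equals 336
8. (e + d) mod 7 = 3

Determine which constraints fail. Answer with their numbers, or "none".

Violated: 2 and 7.

1. abs(14 - 10) = 4  true
2. d * a = 10 * 13 = 130, not 128  false
3. a = 13, e = 14; 13 < 14  true
4. values 10 < 13 < 14  true
5. a + e = 13 + 14 = 27  true
6. d = 10 lies in [10, 14]  true
7. g^2 + a^2 = 13^2 + 13^2 = 169 + 169 = 338, not 336  false
8. e + d = 24; 24 mod 7 = 3  true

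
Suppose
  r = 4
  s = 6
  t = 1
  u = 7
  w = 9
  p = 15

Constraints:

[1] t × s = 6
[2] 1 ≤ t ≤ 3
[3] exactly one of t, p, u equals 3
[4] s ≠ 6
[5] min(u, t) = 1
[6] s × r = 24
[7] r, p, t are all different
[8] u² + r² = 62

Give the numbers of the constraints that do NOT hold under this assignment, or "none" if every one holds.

No — constraints 3, 4, and 8 are not satisfied.

[1] t × s = 1 × 6 = 6  OK
[2] t = 1 lies in [1, 3]  OK
[3] t=1, p=15, u=7; 0 of them equal 3, not exactly one  FAIL
[4] s = 6, but 6 is required to differ  FAIL
[5] min(7, 1) = 1  OK
[6] s × r = 6 × 4 = 24  OK
[7] values 4, 15, 1 are pairwise distinct  OK
[8] u² + r² = 7² + 4² = 49 + 16 = 65, not 62  FAIL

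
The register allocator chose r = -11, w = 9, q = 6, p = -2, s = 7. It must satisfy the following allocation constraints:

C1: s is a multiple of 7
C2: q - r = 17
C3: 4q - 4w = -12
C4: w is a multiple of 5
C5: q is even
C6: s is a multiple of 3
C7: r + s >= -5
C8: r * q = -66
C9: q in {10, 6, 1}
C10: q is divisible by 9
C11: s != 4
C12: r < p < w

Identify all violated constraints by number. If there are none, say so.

C1: 7 / 7 = 1, so 7 divides 7 — satisfied.
C2: q - r = 6 - (-11) = 17 — satisfied.
C3: 4q - 4w = 4(6) - 4(9) = -12 — satisfied.
C4: 9 = 5*1 + 4, so 5 does not divide 9 — violated.
C5: q = 6 is even — satisfied.
C6: 7 = 3*2 + 1, so 3 does not divide 7 — violated.
C7: r + s = -11 + 7 = -4; -4 ≥ -5 — satisfied.
C8: r * q = -11 * 6 = -66 — satisfied.
C9: q = 6 is in {10, 6, 1} — satisfied.
C10: 6 = 9*0 + 6, so 9 does not divide 6 — violated.
C11: s = 7, and 7 ≠ 4 — satisfied.
C12: values -11 < -2 < 9 — satisfied.

Violated: 4, 6, and 10.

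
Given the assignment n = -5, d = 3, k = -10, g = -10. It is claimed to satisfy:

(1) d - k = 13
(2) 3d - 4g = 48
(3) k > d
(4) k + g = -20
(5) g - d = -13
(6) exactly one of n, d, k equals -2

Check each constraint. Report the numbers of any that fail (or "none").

(1) d - k = 3 - (-10) = 13  OK
(2) 3d - 4g = 3(3) - 4(-10) = 49, not 48  FAIL
(3) k = -10, d = 3; -10 ≤ 3 (want >)  FAIL
(4) k + g = -10 + (-10) = -20  OK
(5) g - d = -10 - 3 = -13  OK
(6) n=-5, d=3, k=-10; 0 of them equal -2, not exactly one  FAIL

The assignment fails constraints 2, 3, and 6.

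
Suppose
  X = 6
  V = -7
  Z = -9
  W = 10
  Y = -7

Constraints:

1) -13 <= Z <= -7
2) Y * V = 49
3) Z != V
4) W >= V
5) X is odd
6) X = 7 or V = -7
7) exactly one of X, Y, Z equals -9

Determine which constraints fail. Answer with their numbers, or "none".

Violated: 5.

1) Z = -9 lies in [-13, -7] — holds.
2) Y * V = -7 * (-7) = 49 — holds.
3) Z = -9, V = -7; distinct — holds.
4) W = 10, V = -7; 10 ≥ -7 — holds.
5) X = 6 is even — does not hold.
6) X = 6 ≠ 7, but V = -7 = -7 (second disjunct) — holds.
7) X=6, Y=-7, Z=-9; 1 of them equals -9 — holds.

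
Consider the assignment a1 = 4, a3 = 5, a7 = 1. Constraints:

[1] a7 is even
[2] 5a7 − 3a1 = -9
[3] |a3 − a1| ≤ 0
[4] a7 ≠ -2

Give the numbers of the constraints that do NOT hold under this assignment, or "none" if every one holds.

Constraints 1, 2, and 3 do not hold.

[1] a7 = 1 is odd — does not hold.
[2] 5a7 − 3a1 = 5(1) − 3(4) = -7, not -9 — does not hold.
[3] |5 − 4| = 1; 1 > 0, exceeds bound 0 — does not hold.
[4] a7 = 1, and 1 ≠ -2 — holds.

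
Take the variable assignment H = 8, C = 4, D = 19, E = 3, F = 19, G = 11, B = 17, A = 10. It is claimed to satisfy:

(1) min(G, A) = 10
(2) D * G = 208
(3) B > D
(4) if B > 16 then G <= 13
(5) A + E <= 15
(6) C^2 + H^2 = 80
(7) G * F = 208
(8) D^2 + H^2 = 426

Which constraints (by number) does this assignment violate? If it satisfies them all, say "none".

(1) min(11, 10) = 10 — holds.
(2) D * G = 19 * 11 = 209, not 208 — does not hold.
(3) B = 17, D = 19; 17 ≤ 19 (want >) — does not hold.
(4) B = 17 > 16, so we need G ≤ 13; G = 11 ≤ 13 — holds.
(5) A + E = 10 + 3 = 13; 13 ≤ 15 — holds.
(6) C^2 + H^2 = 4^2 + 8^2 = 16 + 64 = 80 — holds.
(7) G * F = 11 * 19 = 209, not 208 — does not hold.
(8) D^2 + H^2 = 19^2 + 8^2 = 361 + 64 = 425, not 426 — does not hold.

Violated: 2, 3, 7, 8.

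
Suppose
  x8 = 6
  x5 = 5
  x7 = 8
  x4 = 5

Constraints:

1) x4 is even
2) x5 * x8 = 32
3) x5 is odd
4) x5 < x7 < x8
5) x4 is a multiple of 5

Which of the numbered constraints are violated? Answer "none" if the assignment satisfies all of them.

1) x4 = 5 is odd — violated.
2) x5 * x8 = 5 * 6 = 30, not 32 — violated.
3) x5 = 5 is odd — OK.
4) values 5, 8, 6; x7 = 8 is not < x8 = 6 — violated.
5) 5 / 5 = 1, so 5 divides 5 — OK.

No — constraints 1, 2, and 4 are not satisfied.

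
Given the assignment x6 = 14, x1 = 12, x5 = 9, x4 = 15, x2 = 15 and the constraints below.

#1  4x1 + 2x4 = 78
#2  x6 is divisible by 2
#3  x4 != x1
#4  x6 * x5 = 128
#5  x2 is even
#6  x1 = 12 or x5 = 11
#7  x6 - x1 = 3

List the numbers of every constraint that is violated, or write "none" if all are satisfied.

#1 4x1 + 2x4 = 4(12) + 2(15) = 78  yes
#2 14 / 2 = 7, so 2 divides 14  yes
#3 x4 = 15, x1 = 12; distinct  yes
#4 x6 * x5 = 14 * 9 = 126, not 128  no
#5 x2 = 15 is odd  no
#6 x1 = 12 = 12 (first disjunct)  yes
#7 x6 - x1 = 14 - 12 = 2, not 3  no

The assignment fails constraints 4, 5, and 7.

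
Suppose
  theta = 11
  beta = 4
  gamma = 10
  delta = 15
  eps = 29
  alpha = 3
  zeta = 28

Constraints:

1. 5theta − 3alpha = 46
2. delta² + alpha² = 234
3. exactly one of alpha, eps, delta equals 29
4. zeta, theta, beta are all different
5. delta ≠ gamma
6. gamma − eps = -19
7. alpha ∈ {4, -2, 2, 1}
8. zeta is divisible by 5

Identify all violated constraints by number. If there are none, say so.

1. 5theta − 3alpha = 5(11) − 3(3) = 46 — holds.
2. delta² + alpha² = 15² + 3² = 225 + 9 = 234 — holds.
3. alpha=3, eps=29, delta=15; 1 of them equals 29 — holds.
4. values 28, 11, 4 are pairwise distinct — holds.
5. delta = 15, gamma = 10; distinct — holds.
6. gamma − eps = 10 − 29 = -19 — holds.
7. alpha = 3 is not in {4, -2, 2, 1} — fails.
8. 28 = 5×5 + 3, so 5 does not divide 28 — fails.

Violated: 7, 8.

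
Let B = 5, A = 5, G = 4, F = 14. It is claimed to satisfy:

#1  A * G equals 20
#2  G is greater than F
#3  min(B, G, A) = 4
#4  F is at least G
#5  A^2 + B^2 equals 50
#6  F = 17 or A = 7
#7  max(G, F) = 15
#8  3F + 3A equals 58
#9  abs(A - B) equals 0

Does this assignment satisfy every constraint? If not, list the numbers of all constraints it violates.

#1 A * G = 5 * 4 = 20  OK
#2 G = 4, F = 14; 4 ≤ 14 (want >)  FAIL
#3 min(5, 4, 5) = 4  OK
#4 F = 14, G = 4; 14 ≥ 4  OK
#5 A^2 + B^2 = 5^2 + 5^2 = 25 + 25 = 50  OK
#6 F = 14 ≠ 17 and A = 5 ≠ 7; both disjuncts false  FAIL
#7 max(4, 14) = 14, not 15  FAIL
#8 3F + 3A = 3(14) + 3(5) = 57, not 58  FAIL
#9 abs(5 - 5) = 0  OK

Constraints 2, 6, 7, 8 do not hold.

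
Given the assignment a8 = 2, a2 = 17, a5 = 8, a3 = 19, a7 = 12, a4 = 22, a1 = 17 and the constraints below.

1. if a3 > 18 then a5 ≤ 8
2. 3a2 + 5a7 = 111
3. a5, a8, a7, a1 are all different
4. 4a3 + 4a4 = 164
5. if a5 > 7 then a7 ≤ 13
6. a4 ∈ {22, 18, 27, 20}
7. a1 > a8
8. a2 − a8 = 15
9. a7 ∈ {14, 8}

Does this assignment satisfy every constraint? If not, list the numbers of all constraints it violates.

The assignment fails constraint 9.

1. a3 = 19 > 18, so we need a5 ≤ 8; a5 = 8 ≤ 8  OK
2. 3a2 + 5a7 = 3(17) + 5(12) = 111  OK
3. values 8, 2, 12, 17 are pairwise distinct  OK
4. 4a3 + 4a4 = 4(19) + 4(22) = 164  OK
5. a5 = 8 > 7, so we need a7 ≤ 13; a7 = 12 ≤ 13  OK
6. a4 = 22 is in {22, 18, 27, 20}  OK
7. a1 = 17, a8 = 2; 17 > 2  OK
8. a2 − a8 = 17 − 2 = 15  OK
9. a7 = 12 is not in {14, 8}  FAIL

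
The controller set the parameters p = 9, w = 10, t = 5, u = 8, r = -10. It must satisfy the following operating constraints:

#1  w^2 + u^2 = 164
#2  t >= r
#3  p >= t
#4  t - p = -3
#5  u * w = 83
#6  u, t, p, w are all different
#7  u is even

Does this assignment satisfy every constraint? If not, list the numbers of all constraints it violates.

#1 w^2 + u^2 = 10^2 + 8^2 = 100 + 64 = 164 — OK.
#2 t = 5, r = -10; 5 ≥ -10 — OK.
#3 p = 9, t = 5; 9 ≥ 5 — OK.
#4 t - p = 5 - 9 = -4, not -3 — violated.
#5 u * w = 8 * 10 = 80, not 83 — violated.
#6 values 8, 5, 9, 10 are pairwise distinct — OK.
#7 u = 8 is even — OK.

Violated: 4, 5.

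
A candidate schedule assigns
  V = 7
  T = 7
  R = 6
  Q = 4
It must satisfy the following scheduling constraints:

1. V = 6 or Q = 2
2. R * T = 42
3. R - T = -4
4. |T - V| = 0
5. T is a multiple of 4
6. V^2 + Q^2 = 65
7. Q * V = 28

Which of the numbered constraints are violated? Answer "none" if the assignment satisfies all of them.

No — constraints 1, 3, and 5 are not satisfied.

1. V = 7 ≠ 6 and Q = 4 ≠ 2; both disjuncts false  ✘
2. R * T = 6 * 7 = 42  ✔
3. R - T = 6 - 7 = -1, not -4  ✘
4. |7 - 7| = 0  ✔
5. 7 = 4*1 + 3, so 4 does not divide 7  ✘
6. V^2 + Q^2 = 7^2 + 4^2 = 49 + 16 = 65  ✔
7. Q * V = 4 * 7 = 28  ✔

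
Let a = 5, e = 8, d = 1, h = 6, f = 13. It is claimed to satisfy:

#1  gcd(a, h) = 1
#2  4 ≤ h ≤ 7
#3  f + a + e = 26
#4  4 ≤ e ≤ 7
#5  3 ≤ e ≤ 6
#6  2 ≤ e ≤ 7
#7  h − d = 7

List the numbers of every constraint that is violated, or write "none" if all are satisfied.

#1 gcd(5, 6) = 1 — OK.
#2 h = 6 lies in [4, 7] — OK.
#3 f + a + e = 13 + 5 + 8 = 26 — OK.
#4 e = 8 is outside [4, 7] — violated.
#5 e = 8 is outside [3, 6] — violated.
#6 e = 8 is outside [2, 7] — violated.
#7 h − d = 6 − 1 = 5, not 7 — violated.

No — constraints 4, 5, 6, and 7 are not satisfied.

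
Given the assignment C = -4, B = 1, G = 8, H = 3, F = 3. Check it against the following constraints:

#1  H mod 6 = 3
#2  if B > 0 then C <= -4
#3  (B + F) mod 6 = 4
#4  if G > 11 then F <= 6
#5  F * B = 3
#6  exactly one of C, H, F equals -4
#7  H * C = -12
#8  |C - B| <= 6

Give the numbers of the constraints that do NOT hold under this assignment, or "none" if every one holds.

#1 3 mod 6 = 3  ✓
#2 B = 1 > 0, so we need C ≤ -4; C = -4 ≤ -4  ✓
#3 B + F = 4; 4 mod 6 = 4  ✓
#4 G = 8, not > 11; antecedent false, conditional vacuously true  ✓
#5 F * B = 3 * 1 = 3  ✓
#6 C=-4, H=3, F=3; 1 of them equals -4  ✓
#7 H * C = 3 * (-4) = -12  ✓
#8 |-4 - 1| = 5; 5 ≤ 6  ✓

Yes — all constraints hold.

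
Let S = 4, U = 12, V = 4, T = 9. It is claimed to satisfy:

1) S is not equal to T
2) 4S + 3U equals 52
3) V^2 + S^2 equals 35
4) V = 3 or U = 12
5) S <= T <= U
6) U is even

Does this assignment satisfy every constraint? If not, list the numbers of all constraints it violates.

1) S = 4, T = 9; distinct — holds.
2) 4S + 3U = 4(4) + 3(12) = 52 — holds.
3) V^2 + S^2 = 4^2 + 4^2 = 16 + 16 = 32, not 35 — fails.
4) V = 4 ≠ 3, but U = 12 = 12 (second disjunct) — holds.
5) values 4 <= 9 <= 12 — holds.
6) U = 12 is even — holds.

Constraint 3 does not hold.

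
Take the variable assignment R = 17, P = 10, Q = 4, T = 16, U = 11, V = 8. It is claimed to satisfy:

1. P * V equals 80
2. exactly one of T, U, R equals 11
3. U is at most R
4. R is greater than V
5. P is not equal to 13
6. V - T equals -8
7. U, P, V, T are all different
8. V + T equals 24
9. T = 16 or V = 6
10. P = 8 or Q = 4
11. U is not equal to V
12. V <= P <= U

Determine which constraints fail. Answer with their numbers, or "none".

1. P * V = 10 * 8 = 80  holds
2. T=16, U=11, R=17; 1 of them equals 11  holds
3. U = 11, R = 17; 11 ≤ 17  holds
4. R = 17, V = 8; 17 > 8  holds
5. P = 10, and 10 ≠ 13  holds
6. V - T = 8 - 16 = -8  holds
7. values 11, 10, 8, 16 are pairwise distinct  holds
8. V + T = 8 + 16 = 24  holds
9. T = 16 = 16 (first disjunct)  holds
10. P = 10 ≠ 8, but Q = 4 = 4 (second disjunct)  holds
11. U = 11, V = 8; distinct  holds
12. values 8 <= 10 <= 11  holds

No violations.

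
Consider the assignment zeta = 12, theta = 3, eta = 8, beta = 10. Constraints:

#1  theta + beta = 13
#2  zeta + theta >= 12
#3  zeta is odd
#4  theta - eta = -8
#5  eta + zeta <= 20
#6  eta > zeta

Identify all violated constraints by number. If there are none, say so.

#1 theta + beta = 3 + 10 = 13 — OK.
#2 zeta + theta = 12 + 3 = 15; 15 ≥ 12 — OK.
#3 zeta = 12 is even — violated.
#4 theta - eta = 3 - 8 = -5, not -8 — violated.
#5 eta + zeta = 8 + 12 = 20; 20 ≤ 20 — OK.
#6 eta = 8, zeta = 12; 8 ≤ 12 (want >) — violated.

The assignment fails constraints 3, 4, and 6.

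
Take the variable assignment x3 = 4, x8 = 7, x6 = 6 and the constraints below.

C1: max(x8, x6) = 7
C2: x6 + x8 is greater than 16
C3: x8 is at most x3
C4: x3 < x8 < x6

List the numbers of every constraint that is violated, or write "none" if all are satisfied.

C1: max(7, 6) = 7  holds
C2: x6 + x8 = 6 + 7 = 13; 13 ≤ 16, bound 16 not met  fails
C3: x8 = 7, x3 = 4; 7 > 4 (want ≤)  fails
C4: values 4, 7, 6; x8 = 7 is not < x6 = 6  fails

Violated: 2, 3, 4.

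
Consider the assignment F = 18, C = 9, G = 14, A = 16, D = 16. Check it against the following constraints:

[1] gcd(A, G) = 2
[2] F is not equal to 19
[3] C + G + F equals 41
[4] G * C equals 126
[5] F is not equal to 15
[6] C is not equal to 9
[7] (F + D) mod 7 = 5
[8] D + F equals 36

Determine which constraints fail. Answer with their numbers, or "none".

No — constraints 6, 7, and 8 are not satisfied.

[1] gcd(16, 14) = 2  ✓
[2] F = 18, and 18 ≠ 19  ✓
[3] C + G + F = 9 + 14 + 18 = 41  ✓
[4] G * C = 14 * 9 = 126  ✓
[5] F = 18, and 18 ≠ 15  ✓
[6] C = 9, but 9 is required to differ  ✗
[7] F + D = 34; 34 mod 7 = 6, not 5  ✗
[8] D + F = 16 + 18 = 34, not 36  ✗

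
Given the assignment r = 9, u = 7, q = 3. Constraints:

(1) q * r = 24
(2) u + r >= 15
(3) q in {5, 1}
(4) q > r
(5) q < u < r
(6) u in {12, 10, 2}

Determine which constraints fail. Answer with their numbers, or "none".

(1) q * r = 3 * 9 = 27, not 24 — fails.
(2) u + r = 7 + 9 = 16; 16 ≥ 15 — holds.
(3) q = 3 is not in {5, 1} — fails.
(4) q = 3, r = 9; 3 ≤ 9 (want >) — fails.
(5) values 3 < 7 < 9 — holds.
(6) u = 7 is not in {12, 10, 2} — fails.

No — constraints 1, 3, 4, 6 are not satisfied.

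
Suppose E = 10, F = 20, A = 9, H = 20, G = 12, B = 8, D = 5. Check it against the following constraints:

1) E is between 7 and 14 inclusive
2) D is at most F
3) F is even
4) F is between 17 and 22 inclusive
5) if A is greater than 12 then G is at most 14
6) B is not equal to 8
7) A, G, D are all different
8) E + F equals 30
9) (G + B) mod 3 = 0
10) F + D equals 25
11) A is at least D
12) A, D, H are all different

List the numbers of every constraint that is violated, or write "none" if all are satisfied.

1) E = 10 lies in [7, 14]  OK
2) D = 5, F = 20; 5 ≤ 20  OK
3) F = 20 is even  OK
4) F = 20 lies in [17, 22]  OK
5) A = 9, not > 12; antecedent false, conditional vacuously true  OK
6) B = 8, but 8 is required to differ  FAIL
7) values 9, 12, 5 are pairwise distinct  OK
8) E + F = 10 + 20 = 30  OK
9) G + B = 20; 20 mod 3 = 2, not 0  FAIL
10) F + D = 20 + 5 = 25  OK
11) A = 9, D = 5; 9 ≥ 5  OK
12) values 9, 5, 20 are pairwise distinct  OK

No — constraints 6, 9 are not satisfied.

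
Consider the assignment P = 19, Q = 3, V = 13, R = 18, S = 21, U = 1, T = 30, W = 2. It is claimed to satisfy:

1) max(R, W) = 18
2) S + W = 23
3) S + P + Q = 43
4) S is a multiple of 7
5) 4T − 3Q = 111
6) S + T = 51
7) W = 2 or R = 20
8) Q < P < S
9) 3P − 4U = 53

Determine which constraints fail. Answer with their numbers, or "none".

No violations.

1) max(18, 2) = 18  yes
2) S + W = 21 + 2 = 23  yes
3) S + P + Q = 21 + 19 + 3 = 43  yes
4) 21 / 7 = 3, so 7 divides 21  yes
5) 4T − 3Q = 4(30) − 3(3) = 111  yes
6) S + T = 21 + 30 = 51  yes
7) W = 2 = 2 (first disjunct)  yes
8) values 3 < 19 < 21  yes
9) 3P − 4U = 3(19) − 4(1) = 53  yes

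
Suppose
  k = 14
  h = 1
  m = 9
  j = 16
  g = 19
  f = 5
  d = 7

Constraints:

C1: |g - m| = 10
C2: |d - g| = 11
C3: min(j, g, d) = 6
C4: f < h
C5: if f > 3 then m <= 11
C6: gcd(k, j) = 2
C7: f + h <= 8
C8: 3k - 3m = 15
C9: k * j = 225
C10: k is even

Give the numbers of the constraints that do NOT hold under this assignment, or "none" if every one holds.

The assignment fails constraints 2, 3, 4, 9.

C1: |19 - 9| = 10 — holds.
C2: |7 - 19| = 12, not 11 — does not hold.
C3: min(16, 19, 7) = 7, not 6 — does not hold.
C4: f = 5, h = 1; 5 ≥ 1 (want <) — does not hold.
C5: f = 5 > 3, so we need m ≤ 11; m = 9 ≤ 11 — holds.
C6: gcd(14, 16) = 2 — holds.
C7: f + h = 5 + 1 = 6; 6 ≤ 8 — holds.
C8: 3k - 3m = 3(14) - 3(9) = 15 — holds.
C9: k * j = 14 * 16 = 224, not 225 — does not hold.
C10: k = 14 is even — holds.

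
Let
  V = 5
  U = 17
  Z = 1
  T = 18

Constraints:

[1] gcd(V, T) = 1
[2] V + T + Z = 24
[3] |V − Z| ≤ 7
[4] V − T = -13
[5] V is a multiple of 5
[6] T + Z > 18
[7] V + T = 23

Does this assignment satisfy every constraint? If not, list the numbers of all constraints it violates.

Yes — all constraints hold.

[1] gcd(5, 18) = 1 — satisfied.
[2] V + T + Z = 5 + 18 + 1 = 24 — satisfied.
[3] |5 − 1| = 4; 4 ≤ 7 — satisfied.
[4] V − T = 5 − 18 = -13 — satisfied.
[5] 5 / 5 = 1, so 5 divides 5 — satisfied.
[6] T + Z = 18 + 1 = 19; 19 > 18 — satisfied.
[7] V + T = 5 + 18 = 23 — satisfied.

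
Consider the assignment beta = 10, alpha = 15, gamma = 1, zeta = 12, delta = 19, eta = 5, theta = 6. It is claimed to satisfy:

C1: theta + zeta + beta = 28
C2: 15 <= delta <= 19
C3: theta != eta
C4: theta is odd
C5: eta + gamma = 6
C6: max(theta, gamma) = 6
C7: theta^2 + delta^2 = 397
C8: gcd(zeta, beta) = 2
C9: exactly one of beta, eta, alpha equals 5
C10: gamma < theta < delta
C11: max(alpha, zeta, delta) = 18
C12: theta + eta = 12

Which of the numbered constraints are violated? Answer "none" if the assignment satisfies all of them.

Constraints 4, 11, and 12 do not hold.

C1: theta + zeta + beta = 6 + 12 + 10 = 28 — satisfied.
C2: delta = 19 lies in [15, 19] — satisfied.
C3: theta = 6, eta = 5; distinct — satisfied.
C4: theta = 6 is even — violated.
C5: eta + gamma = 5 + 1 = 6 — satisfied.
C6: max(6, 1) = 6 — satisfied.
C7: theta^2 + delta^2 = 6^2 + 19^2 = 36 + 361 = 397 — satisfied.
C8: gcd(12, 10) = 2 — satisfied.
C9: beta=10, eta=5, alpha=15; 1 of them equals 5 — satisfied.
C10: values 1 < 6 < 19 — satisfied.
C11: max(15, 12, 19) = 19, not 18 — violated.
C12: theta + eta = 6 + 5 = 11, not 12 — violated.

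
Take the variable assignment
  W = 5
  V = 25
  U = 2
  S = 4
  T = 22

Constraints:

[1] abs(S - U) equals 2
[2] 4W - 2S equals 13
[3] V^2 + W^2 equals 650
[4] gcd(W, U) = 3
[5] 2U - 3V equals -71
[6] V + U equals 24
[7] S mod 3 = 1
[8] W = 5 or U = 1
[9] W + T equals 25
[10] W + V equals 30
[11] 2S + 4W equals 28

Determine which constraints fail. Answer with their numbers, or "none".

[1] abs(4 - 2) = 2  ✔
[2] 4W - 2S = 4(5) - 2(4) = 12, not 13  ✘
[3] V^2 + W^2 = 25^2 + 5^2 = 625 + 25 = 650  ✔
[4] gcd(5, 2) = 1, not 3  ✘
[5] 2U - 3V = 2(2) - 3(25) = -71  ✔
[6] V + U = 25 + 2 = 27, not 24  ✘
[7] 4 mod 3 = 1  ✔
[8] W = 5 = 5 (first disjunct)  ✔
[9] W + T = 5 + 22 = 27, not 25  ✘
[10] W + V = 5 + 25 = 30  ✔
[11] 2S + 4W = 2(4) + 4(5) = 28  ✔

The assignment fails constraints 2, 4, 6, and 9.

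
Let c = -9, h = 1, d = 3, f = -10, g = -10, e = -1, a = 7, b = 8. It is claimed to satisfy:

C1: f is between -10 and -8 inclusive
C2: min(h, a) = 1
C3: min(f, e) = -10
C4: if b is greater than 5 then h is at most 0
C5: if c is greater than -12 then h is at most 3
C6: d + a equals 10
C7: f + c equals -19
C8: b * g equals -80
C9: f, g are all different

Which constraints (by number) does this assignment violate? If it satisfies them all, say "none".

C1: f = -10 lies in [-10, -8]  holds
C2: min(1, 7) = 1  holds
C3: min(-10, -1) = -10  holds
C4: b = 8 > 5, so we need h ≤ 0; but h = 1 > 0  fails
C5: c = -9 > -12, so we need h ≤ 3; h = 1 ≤ 3  holds
C6: d + a = 3 + 7 = 10  holds
C7: f + c = -10 + (-9) = -19  holds
C8: b * g = 8 * (-10) = -80  holds
C9: f = g = -10, not all different  fails

The assignment fails constraints 4, 9.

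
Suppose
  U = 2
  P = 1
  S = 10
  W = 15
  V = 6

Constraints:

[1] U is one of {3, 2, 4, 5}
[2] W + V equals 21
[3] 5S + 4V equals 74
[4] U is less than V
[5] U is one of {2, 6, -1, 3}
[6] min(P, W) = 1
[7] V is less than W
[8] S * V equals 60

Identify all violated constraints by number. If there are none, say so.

No violations.

[1] U = 2 is in {3, 2, 4, 5} — satisfied.
[2] W + V = 15 + 6 = 21 — satisfied.
[3] 5S + 4V = 5(10) + 4(6) = 74 — satisfied.
[4] U = 2, V = 6; 2 < 6 — satisfied.
[5] U = 2 is in {2, 6, -1, 3} — satisfied.
[6] min(1, 15) = 1 — satisfied.
[7] V = 6, W = 15; 6 < 15 — satisfied.
[8] S * V = 10 * 6 = 60 — satisfied.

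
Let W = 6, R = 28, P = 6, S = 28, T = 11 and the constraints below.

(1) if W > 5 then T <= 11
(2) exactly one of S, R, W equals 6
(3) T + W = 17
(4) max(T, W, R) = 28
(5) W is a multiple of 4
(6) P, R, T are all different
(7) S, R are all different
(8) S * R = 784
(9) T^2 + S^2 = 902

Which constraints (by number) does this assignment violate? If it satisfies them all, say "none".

(1) W = 6 > 5, so we need T ≤ 11; T = 11 ≤ 11 — satisfied.
(2) S=28, R=28, W=6; 1 of them equals 6 — satisfied.
(3) T + W = 11 + 6 = 17 — satisfied.
(4) max(11, 6, 28) = 28 — satisfied.
(5) 6 = 4*1 + 2, so 4 does not divide 6 — violated.
(6) values 6, 28, 11 are pairwise distinct — satisfied.
(7) S = R = 28, not all different — violated.
(8) S * R = 28 * 28 = 784 — satisfied.
(9) T^2 + S^2 = 11^2 + 28^2 = 121 + 784 = 905, not 902 — violated.

Constraints 5, 7, 9 are violated.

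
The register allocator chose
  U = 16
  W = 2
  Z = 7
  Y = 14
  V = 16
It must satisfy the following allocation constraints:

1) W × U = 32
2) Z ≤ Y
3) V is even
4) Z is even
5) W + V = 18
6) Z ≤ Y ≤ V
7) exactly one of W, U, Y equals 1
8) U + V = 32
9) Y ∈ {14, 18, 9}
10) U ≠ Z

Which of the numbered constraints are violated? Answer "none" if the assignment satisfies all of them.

1) W × U = 2 × 16 = 32 — holds.
2) Z = 7, Y = 14; 7 ≤ 14 — holds.
3) V = 16 is even — holds.
4) Z = 7 is odd — fails.
5) W + V = 2 + 16 = 18 — holds.
6) values 7 ≤ 14 ≤ 16 — holds.
7) W=2, U=16, Y=14; 0 of them equal 1, not exactly one — fails.
8) U + V = 16 + 16 = 32 — holds.
9) Y = 14 is in {14, 18, 9} — holds.
10) U = 16, Z = 7; distinct — holds.

No — constraints 4 and 7 are not satisfied.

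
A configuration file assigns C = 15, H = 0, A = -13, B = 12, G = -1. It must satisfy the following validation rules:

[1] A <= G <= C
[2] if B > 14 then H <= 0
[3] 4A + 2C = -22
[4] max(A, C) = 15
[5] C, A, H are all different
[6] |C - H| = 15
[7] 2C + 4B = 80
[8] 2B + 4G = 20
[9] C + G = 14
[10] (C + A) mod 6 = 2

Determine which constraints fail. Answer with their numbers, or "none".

[1] values -13 <= -1 <= 15  ✓
[2] B = 12, not > 14; antecedent false, conditional vacuously true  ✓
[3] 4A + 2C = 4(-13) + 2(15) = -22  ✓
[4] max(-13, 15) = 15  ✓
[5] values 15, -13, 0 are pairwise distinct  ✓
[6] |15 - 0| = 15  ✓
[7] 2C + 4B = 2(15) + 4(12) = 78, not 80  ✗
[8] 2B + 4G = 2(12) + 4(-1) = 20  ✓
[9] C + G = 15 + (-1) = 14  ✓
[10] C + A = 2; 2 mod 6 = 2  ✓

Constraint 7 does not hold.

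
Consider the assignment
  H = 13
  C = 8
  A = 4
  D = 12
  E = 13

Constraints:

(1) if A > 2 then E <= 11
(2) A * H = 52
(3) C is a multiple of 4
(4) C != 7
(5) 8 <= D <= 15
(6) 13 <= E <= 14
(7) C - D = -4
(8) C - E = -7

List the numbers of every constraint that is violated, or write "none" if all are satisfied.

No — constraints 1 and 8 are not satisfied.

(1) A = 4 > 2, so we need E ≤ 11; but E = 13 > 11 — does not hold.
(2) A * H = 4 * 13 = 52 — holds.
(3) 8 / 4 = 2, so 4 divides 8 — holds.
(4) C = 8, and 8 ≠ 7 — holds.
(5) D = 12 lies in [8, 15] — holds.
(6) E = 13 lies in [13, 14] — holds.
(7) C - D = 8 - 12 = -4 — holds.
(8) C - E = 8 - 13 = -5, not -7 — does not hold.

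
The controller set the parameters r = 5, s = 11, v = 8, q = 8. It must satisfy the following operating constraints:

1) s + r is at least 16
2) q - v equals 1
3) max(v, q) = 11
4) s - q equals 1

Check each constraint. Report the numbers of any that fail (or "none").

1) s + r = 11 + 5 = 16; 16 ≥ 16 — OK.
2) q - v = 8 - 8 = 0, not 1 — violated.
3) max(8, 8) = 8, not 11 — violated.
4) s - q = 11 - 8 = 3, not 1 — violated.

No — constraints 2, 3, and 4 are not satisfied.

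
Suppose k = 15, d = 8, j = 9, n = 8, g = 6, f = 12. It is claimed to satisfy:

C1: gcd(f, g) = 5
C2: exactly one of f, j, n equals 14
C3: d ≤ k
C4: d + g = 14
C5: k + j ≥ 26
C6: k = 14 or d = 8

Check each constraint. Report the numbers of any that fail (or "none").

C1: gcd(12, 6) = 6, not 5 — violated.
C2: f=12, j=9, n=8; 0 of them equal 14, not exactly one — violated.
C3: d = 8, k = 15; 8 ≤ 15 — OK.
C4: d + g = 8 + 6 = 14 — OK.
C5: k + j = 15 + 9 = 24; 24 < 26, bound 26 not met — violated.
C6: k = 15 ≠ 14, but d = 8 = 8 (second disjunct) — OK.

Constraints 1, 2, and 5 are violated.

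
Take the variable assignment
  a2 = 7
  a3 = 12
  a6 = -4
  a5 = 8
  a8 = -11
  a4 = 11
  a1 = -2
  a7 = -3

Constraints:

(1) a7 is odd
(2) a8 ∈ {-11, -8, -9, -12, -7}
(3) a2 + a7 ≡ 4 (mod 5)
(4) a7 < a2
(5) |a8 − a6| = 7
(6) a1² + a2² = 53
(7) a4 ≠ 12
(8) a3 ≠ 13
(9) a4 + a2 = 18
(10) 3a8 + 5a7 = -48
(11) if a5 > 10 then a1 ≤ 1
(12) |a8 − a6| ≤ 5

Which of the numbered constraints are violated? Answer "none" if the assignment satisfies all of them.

(1) a7 = -3 is odd  ✓
(2) a8 = -11 is in {-11, -8, -9, -12, -7}  ✓
(3) a2 + a7 = 4; 4 mod 5 = 4  ✓
(4) a7 = -3, a2 = 7; -3 < 7  ✓
(5) |-11 − (-4)| = 7  ✓
(6) a1² + a2² = (-2)² + 7² = 4 + 49 = 53  ✓
(7) a4 = 11, and 11 ≠ 12  ✓
(8) a3 = 12, and 12 ≠ 13  ✓
(9) a4 + a2 = 11 + 7 = 18  ✓
(10) 3a8 + 5a7 = 3(-11) + 5(-3) = -48  ✓
(11) a5 = 8, not > 10; antecedent false, conditional vacuously true  ✓
(12) |-11 − (-4)| = 7; 7 > 5, exceeds bound 5  ✗

Constraint 12 does not hold.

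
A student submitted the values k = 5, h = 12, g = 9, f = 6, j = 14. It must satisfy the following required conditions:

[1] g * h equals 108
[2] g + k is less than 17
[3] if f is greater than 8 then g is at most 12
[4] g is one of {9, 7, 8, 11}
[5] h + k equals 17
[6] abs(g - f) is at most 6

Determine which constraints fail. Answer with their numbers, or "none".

[1] g * h = 9 * 12 = 108  OK
[2] g + k = 9 + 5 = 14; 14 < 17  OK
[3] f = 6, not > 8; antecedent false, conditional vacuously true  OK
[4] g = 9 is in {9, 7, 8, 11}  OK
[5] h + k = 12 + 5 = 17  OK
[6] abs(9 - 6) = 3; 3 ≤ 6  OK

Yes — all constraints hold.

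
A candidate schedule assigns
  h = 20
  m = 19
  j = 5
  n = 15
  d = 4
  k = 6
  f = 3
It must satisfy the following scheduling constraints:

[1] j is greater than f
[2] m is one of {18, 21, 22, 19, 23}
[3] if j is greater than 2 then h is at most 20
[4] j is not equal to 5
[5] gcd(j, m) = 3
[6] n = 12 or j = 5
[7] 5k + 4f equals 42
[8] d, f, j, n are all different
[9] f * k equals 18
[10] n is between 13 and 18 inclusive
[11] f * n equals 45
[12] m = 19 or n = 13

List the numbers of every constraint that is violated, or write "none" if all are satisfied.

Constraints 4 and 5 do not hold.

[1] j = 5, f = 3; 5 > 3  OK
[2] m = 19 is in {18, 21, 22, 19, 23}  OK
[3] j = 5 > 2, so we need h ≤ 20; h = 20 ≤ 20  OK
[4] j = 5, but 5 is required to differ  FAIL
[5] gcd(5, 19) = 1, not 3  FAIL
[6] n = 15 ≠ 12, but j = 5 = 5 (second disjunct)  OK
[7] 5k + 4f = 5(6) + 4(3) = 42  OK
[8] values 4, 3, 5, 15 are pairwise distinct  OK
[9] f * k = 3 * 6 = 18  OK
[10] n = 15 lies in [13, 18]  OK
[11] f * n = 3 * 15 = 45  OK
[12] m = 19 = 19 (first disjunct)  OK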